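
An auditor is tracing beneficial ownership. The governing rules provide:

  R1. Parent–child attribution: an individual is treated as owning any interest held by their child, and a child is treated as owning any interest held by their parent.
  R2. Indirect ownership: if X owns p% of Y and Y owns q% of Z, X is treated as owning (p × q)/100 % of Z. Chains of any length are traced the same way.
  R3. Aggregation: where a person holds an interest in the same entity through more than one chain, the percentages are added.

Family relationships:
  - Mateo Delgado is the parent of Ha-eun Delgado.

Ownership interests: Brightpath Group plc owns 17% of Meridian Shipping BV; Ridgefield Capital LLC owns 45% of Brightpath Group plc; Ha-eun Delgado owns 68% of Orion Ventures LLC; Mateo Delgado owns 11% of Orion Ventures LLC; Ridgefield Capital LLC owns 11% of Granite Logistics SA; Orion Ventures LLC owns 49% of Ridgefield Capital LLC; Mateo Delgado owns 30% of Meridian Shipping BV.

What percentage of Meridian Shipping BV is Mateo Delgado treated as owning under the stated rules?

By parent–child attribution (R1), Mateo Delgado is treated as also owning Ha-eun Delgado's interest in Orion Ventures LLC, giving 11% + 68% = 79%.
Chain via Orion Ventures LLC → Ridgefield Capital LLC → Brightpath Group plc (R2): 79% × 49% × 45% × 17% = 2.961315% of Meridian Shipping BV.
Direct interest in Meridian Shipping BV: 30%.
Aggregating (R3): 2.961315% + 30% = 32.961315%.

32.961315%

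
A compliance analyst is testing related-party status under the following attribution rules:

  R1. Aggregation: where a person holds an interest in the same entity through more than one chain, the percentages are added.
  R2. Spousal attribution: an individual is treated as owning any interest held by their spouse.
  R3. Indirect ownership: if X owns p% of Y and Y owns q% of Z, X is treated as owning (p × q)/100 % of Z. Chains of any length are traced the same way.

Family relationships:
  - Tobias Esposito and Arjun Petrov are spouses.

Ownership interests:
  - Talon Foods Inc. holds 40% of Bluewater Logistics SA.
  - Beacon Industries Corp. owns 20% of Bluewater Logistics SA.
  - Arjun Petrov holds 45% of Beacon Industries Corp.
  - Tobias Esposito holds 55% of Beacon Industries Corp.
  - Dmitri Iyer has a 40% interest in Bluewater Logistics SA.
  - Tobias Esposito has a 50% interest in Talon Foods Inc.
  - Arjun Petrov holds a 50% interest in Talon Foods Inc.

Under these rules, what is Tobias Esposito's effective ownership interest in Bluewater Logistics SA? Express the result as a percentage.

60%

By spousal attribution (R2), Tobias Esposito is treated as also owning Arjun Petrov's interest in Talon Foods Inc, giving 50% + 50% = 100%.
By spousal attribution (R2), Tobias Esposito is treated as also owning Arjun Petrov's interest in Beacon Industries Corp, giving 55% + 45% = 100%.
Chain via Talon Foods Inc. (R3): 100% × 40% = 40% of Bluewater Logistics SA.
Chain via Beacon Industries Corp. (R3): 100% × 20% = 20% of Bluewater Logistics SA.
Aggregating (R1): 40% + 20% = 60%.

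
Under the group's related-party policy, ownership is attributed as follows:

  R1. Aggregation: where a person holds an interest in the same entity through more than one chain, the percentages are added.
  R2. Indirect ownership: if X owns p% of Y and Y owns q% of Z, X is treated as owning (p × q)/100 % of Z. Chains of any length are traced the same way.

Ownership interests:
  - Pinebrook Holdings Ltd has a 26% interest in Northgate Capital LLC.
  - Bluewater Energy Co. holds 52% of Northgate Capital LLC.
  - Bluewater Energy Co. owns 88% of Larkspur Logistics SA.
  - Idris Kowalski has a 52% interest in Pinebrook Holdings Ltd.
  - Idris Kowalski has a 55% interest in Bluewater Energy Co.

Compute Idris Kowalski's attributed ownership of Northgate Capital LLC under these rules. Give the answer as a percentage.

42.12%

Chain via Bluewater Energy Co. (R2): 55% × 52% = 28.6% of Northgate Capital LLC.
Chain via Pinebrook Holdings Ltd (R2): 52% × 26% = 13.52% of Northgate Capital LLC.
Aggregating (R1): 28.6% + 13.52% = 42.12%.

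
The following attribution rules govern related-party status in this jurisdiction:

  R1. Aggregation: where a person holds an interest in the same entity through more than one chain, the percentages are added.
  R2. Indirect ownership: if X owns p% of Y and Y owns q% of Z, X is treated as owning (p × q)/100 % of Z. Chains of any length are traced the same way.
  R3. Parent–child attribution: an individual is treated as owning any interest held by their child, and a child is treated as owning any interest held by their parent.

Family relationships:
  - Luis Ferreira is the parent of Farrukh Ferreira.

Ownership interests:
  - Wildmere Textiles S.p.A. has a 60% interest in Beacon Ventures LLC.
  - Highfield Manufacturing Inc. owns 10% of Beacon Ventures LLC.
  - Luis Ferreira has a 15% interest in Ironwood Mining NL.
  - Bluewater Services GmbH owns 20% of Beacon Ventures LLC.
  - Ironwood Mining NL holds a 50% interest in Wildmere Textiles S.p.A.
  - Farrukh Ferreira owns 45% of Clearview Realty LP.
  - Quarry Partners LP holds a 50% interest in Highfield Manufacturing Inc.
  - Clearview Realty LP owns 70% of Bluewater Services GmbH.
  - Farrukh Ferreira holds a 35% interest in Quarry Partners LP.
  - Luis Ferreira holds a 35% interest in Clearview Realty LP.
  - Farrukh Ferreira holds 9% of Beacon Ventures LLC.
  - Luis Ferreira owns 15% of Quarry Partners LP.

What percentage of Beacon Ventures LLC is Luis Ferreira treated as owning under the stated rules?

27.2%

By parent–child attribution (R3), Luis Ferreira is treated as also owning Farrukh Ferreira's interest in Quarry Partners LP, giving 15% + 35% = 50%.
By parent–child attribution (R3), Luis Ferreira is treated as also owning Farrukh Ferreira's interest in Clearview Realty LP, giving 35% + 45% = 80%.
By parent–child attribution (R3), Luis Ferreira is treated as owning Farrukh Ferreira's 9% interest in Beacon Ventures LLC.
Chain via Ironwood Mining NL → Wildmere Textiles S.p.A. (R2): 15% × 50% × 60% = 4.5% of Beacon Ventures LLC.
Chain via Quarry Partners LP → Highfield Manufacturing Inc. (R2): 50% × 50% × 10% = 2.5% of Beacon Ventures LLC.
Chain via Clearview Realty LP → Bluewater Services GmbH (R2): 80% × 70% × 20% = 11.2% of Beacon Ventures LLC.
Direct interest in Beacon Ventures LLC: 9%.
Aggregating (R1): 4.5% + 2.5% + 11.2% + 9% = 27.2%.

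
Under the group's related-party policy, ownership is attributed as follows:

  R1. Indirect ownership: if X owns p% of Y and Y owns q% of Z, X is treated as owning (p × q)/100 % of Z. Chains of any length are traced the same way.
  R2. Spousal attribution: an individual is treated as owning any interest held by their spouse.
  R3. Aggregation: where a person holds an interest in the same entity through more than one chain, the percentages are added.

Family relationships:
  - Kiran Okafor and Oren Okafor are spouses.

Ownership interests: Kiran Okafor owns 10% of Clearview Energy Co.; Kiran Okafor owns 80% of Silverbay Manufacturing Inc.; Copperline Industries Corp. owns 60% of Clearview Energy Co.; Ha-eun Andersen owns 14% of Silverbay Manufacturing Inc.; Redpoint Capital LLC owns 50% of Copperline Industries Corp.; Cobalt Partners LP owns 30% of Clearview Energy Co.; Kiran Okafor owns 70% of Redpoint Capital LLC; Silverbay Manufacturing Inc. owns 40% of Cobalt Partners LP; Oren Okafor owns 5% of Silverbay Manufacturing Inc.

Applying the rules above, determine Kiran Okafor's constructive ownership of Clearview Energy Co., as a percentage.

41.2%

By spousal attribution (R2), Kiran Okafor is treated as also owning Oren Okafor's interest in Silverbay Manufacturing Inc, giving 80% + 5% = 85%.
Chain via Silverbay Manufacturing Inc. → Cobalt Partners LP (R1): 85% × 40% × 30% = 10.2% of Clearview Energy Co.
Chain via Redpoint Capital LLC → Copperline Industries Corp. (R1): 70% × 50% × 60% = 21% of Clearview Energy Co.
Direct interest in Clearview Energy Co: 10%.
Aggregating (R3): 10.2% + 21% + 10% = 41.2%.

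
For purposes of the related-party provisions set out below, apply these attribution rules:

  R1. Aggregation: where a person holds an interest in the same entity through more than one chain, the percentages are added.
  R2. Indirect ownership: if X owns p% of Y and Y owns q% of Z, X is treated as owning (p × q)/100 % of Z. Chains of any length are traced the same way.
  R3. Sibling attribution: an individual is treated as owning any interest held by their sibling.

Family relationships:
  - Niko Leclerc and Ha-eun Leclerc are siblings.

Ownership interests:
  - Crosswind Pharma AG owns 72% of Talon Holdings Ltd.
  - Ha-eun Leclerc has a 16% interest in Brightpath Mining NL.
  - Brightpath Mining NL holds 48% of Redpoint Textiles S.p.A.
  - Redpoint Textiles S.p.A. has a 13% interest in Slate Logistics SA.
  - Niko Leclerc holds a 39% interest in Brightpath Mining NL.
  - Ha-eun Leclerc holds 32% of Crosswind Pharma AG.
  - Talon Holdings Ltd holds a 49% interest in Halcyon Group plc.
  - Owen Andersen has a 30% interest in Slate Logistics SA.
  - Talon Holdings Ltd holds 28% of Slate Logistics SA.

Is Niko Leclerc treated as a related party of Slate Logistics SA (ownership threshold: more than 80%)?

No

By sibling attribution (R3), Niko Leclerc is treated as also owning Ha-eun Leclerc's interest in Brightpath Mining NL, giving 39% + 16% = 55%.
By sibling attribution (R3), Niko Leclerc is treated as owning Ha-eun Leclerc's 32% interest in Crosswind Pharma AG.
Chain via Brightpath Mining NL → Redpoint Textiles S.p.A. (R2): 55% × 48% × 13% = 3.432% of Slate Logistics SA.
Chain via Crosswind Pharma AG → Talon Holdings Ltd (R2): 32% × 72% × 28% = 6.4512% of Slate Logistics SA.
Aggregating (R1): 3.432% + 6.4512% = 9.8832%.
9.8832% does not exceed the 80% threshold, so Niko is not a related party to Slate Logistics SA.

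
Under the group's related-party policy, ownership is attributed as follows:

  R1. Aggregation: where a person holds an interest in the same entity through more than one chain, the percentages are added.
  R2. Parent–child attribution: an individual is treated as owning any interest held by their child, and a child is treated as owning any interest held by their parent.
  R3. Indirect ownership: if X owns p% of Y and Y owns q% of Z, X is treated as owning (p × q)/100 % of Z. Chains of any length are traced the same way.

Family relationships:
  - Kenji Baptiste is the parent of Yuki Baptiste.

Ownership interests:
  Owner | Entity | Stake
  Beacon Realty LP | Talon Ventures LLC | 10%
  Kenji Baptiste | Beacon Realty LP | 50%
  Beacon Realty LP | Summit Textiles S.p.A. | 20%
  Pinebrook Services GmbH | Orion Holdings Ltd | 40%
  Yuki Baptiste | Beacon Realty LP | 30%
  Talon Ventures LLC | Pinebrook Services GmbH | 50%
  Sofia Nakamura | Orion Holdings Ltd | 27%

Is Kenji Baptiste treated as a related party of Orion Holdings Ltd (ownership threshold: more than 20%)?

No

By parent–child attribution (R2), Kenji Baptiste is treated as also owning Yuki Baptiste's interest in Beacon Realty LP, giving 50% + 30% = 80%.
Chain via Beacon Realty LP → Talon Ventures LLC → Pinebrook Services GmbH (R3): 80% × 10% × 50% × 40% = 1.6% of Orion Holdings Ltd.
1.6% does not exceed the 20% threshold, so Kenji is not a related party to Orion Holdings Ltd.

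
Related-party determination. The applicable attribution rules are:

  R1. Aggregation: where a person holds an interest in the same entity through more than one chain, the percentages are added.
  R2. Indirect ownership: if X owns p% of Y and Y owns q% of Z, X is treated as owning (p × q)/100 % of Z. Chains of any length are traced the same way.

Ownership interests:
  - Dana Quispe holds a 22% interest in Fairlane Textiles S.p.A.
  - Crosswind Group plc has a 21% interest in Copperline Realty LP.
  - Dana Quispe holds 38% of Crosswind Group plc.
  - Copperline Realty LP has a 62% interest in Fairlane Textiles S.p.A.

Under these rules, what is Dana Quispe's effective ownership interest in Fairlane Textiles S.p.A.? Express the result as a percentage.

26.9476%

Chain via Crosswind Group plc → Copperline Realty LP (R2): 38% × 21% × 62% = 4.9476% of Fairlane Textiles S.p.A.
Direct interest in Fairlane Textiles S.p.A: 22%.
Aggregating (R1): 4.9476% + 22% = 26.9476%.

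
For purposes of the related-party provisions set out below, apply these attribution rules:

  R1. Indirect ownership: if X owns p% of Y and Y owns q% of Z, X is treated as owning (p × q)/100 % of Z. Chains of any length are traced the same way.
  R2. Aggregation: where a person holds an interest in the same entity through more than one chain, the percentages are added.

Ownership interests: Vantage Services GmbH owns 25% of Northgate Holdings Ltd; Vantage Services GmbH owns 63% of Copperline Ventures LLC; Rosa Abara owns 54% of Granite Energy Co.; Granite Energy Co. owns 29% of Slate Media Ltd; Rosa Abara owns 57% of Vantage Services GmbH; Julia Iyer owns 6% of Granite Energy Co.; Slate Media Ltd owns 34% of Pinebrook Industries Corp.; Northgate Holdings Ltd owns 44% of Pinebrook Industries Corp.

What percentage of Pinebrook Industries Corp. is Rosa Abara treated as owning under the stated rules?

Chain via Vantage Services GmbH → Northgate Holdings Ltd (R1): 57% × 25% × 44% = 6.27% of Pinebrook Industries Corp.
Chain via Granite Energy Co. → Slate Media Ltd (R1): 54% × 29% × 34% = 5.3244% of Pinebrook Industries Corp.
Aggregating (R2): 6.27% + 5.3244% = 11.5944%.

11.5944%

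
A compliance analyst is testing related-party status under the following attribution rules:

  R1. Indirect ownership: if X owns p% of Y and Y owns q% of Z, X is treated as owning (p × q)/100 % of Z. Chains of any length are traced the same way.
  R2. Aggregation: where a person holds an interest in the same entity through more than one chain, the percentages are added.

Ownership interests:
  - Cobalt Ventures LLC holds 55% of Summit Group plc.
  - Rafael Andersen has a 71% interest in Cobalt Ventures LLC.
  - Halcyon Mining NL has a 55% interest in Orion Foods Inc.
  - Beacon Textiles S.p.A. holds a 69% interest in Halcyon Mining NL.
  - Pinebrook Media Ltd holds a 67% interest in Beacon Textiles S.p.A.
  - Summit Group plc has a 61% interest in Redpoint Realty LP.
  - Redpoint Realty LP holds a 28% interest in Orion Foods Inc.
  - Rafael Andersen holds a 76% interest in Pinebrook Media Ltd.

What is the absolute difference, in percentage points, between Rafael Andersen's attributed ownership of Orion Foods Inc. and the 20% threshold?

Chain via Pinebrook Media Ltd → Beacon Textiles S.p.A. → Halcyon Mining NL (R1): 76% × 67% × 69% × 55% = 19.32414% of Orion Foods Inc.
Chain via Cobalt Ventures LLC → Summit Group plc → Redpoint Realty LP (R1): 71% × 55% × 61% × 28% = 6.66974% of Orion Foods Inc.
Aggregating (R2): 19.32414% + 6.66974% = 25.99388%.
25.99388% exceeds the 20% threshold by 5.99388 percentage points.

5.99388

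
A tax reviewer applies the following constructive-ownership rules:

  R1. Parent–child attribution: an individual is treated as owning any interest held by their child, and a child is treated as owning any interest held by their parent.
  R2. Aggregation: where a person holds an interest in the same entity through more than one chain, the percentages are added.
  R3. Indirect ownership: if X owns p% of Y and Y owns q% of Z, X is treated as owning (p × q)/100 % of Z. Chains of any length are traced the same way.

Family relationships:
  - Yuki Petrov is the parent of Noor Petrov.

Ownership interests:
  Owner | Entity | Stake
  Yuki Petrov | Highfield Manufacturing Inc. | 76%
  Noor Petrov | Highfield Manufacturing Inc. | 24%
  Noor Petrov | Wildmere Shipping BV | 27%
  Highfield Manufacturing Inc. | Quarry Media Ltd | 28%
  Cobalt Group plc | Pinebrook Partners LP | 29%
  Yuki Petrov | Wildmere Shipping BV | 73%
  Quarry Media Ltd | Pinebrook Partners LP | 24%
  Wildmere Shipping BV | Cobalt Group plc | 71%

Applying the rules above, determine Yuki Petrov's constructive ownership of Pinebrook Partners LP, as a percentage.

27.31%

By parent–child attribution (R1), Yuki Petrov is treated as also owning Noor Petrov's interest in Wildmere Shipping BV, giving 73% + 27% = 100%.
By parent–child attribution (R1), Yuki Petrov is treated as also owning Noor Petrov's interest in Highfield Manufacturing Inc, giving 76% + 24% = 100%.
Chain via Wildmere Shipping BV → Cobalt Group plc (R3): 100% × 71% × 29% = 20.59% of Pinebrook Partners LP.
Chain via Highfield Manufacturing Inc. → Quarry Media Ltd (R3): 100% × 28% × 24% = 6.72% of Pinebrook Partners LP.
Aggregating (R2): 20.59% + 6.72% = 27.31%.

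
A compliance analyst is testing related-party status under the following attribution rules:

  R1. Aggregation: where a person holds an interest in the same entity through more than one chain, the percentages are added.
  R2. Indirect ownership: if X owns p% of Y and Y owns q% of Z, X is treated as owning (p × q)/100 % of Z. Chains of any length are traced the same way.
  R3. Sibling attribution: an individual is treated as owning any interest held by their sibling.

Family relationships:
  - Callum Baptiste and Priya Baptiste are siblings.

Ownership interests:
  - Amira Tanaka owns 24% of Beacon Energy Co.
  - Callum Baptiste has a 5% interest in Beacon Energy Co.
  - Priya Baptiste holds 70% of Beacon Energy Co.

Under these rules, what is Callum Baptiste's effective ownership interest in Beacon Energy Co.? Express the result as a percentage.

75%

By sibling attribution (R3), Callum Baptiste is treated as also owning Priya Baptiste's interest in Beacon Energy Co, giving 5% + 70% = 75%.
Direct interest in Beacon Energy Co: 75%.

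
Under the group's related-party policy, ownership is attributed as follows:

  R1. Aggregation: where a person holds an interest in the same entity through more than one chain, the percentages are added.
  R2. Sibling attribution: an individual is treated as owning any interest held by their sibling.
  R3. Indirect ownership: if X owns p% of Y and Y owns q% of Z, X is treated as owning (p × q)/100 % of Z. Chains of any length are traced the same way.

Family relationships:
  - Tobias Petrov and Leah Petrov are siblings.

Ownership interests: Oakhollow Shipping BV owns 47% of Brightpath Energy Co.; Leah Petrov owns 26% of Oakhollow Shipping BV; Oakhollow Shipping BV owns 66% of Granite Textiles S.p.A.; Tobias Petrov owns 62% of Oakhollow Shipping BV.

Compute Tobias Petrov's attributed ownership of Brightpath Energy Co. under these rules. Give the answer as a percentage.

41.36%

By sibling attribution (R2), Tobias Petrov is treated as also owning Leah Petrov's interest in Oakhollow Shipping BV, giving 62% + 26% = 88%.
Chain via Oakhollow Shipping BV (R3): 88% × 47% = 41.36% of Brightpath Energy Co.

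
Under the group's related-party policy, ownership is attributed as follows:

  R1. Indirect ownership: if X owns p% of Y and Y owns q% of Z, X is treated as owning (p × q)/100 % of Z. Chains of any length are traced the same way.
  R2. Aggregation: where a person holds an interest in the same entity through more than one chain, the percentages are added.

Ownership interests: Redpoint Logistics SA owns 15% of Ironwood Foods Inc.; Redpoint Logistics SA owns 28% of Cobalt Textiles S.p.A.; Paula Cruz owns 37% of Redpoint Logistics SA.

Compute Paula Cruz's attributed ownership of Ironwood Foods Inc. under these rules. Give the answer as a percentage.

Chain via Redpoint Logistics SA (R1): 37% × 15% = 5.55% of Ironwood Foods Inc.

5.55%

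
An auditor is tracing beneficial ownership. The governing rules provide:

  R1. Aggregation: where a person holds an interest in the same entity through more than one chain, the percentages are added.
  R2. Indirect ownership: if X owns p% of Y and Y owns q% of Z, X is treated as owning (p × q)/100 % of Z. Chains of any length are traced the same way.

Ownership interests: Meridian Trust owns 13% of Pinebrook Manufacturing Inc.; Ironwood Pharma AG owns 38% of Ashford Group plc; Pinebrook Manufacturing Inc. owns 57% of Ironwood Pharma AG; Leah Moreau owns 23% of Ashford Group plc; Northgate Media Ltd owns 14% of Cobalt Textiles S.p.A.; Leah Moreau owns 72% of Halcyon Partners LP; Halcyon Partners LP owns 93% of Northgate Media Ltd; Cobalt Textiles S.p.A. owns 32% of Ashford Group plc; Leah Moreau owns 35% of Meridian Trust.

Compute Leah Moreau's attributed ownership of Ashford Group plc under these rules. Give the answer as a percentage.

Chain via Meridian Trust → Pinebrook Manufacturing Inc. → Ironwood Pharma AG (R2): 35% × 13% × 57% × 38% = 0.98553% of Ashford Group plc.
Chain via Halcyon Partners LP → Northgate Media Ltd → Cobalt Textiles S.p.A. (R2): 72% × 93% × 14% × 32% = 2.999808% of Ashford Group plc.
Direct interest in Ashford Group plc: 23%.
Aggregating (R1): 0.98553% + 2.999808% + 23% = 26.985338%.

26.985338%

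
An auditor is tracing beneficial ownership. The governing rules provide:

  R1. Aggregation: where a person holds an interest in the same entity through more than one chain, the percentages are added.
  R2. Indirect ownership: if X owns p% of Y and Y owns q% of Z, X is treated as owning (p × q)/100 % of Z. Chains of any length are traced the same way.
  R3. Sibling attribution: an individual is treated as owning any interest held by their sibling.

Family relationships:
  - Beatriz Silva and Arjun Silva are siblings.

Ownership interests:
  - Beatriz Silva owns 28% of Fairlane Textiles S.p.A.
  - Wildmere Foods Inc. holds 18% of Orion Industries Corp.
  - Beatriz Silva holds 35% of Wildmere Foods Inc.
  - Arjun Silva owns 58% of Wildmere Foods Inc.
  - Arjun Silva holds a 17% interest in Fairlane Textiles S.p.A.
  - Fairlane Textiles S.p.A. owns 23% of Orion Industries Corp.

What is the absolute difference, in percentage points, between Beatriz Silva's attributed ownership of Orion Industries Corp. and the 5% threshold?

By sibling attribution (R3), Beatriz Silva is treated as also owning Arjun Silva's interest in Fairlane Textiles S.p.A, giving 28% + 17% = 45%.
By sibling attribution (R3), Beatriz Silva is treated as also owning Arjun Silva's interest in Wildmere Foods Inc, giving 35% + 58% = 93%.
Chain via Fairlane Textiles S.p.A. (R2): 45% × 23% = 10.35% of Orion Industries Corp.
Chain via Wildmere Foods Inc. (R2): 93% × 18% = 16.74% of Orion Industries Corp.
Aggregating (R1): 10.35% + 16.74% = 27.09%.
27.09% exceeds the 5% threshold by 22.09 percentage points.

22.09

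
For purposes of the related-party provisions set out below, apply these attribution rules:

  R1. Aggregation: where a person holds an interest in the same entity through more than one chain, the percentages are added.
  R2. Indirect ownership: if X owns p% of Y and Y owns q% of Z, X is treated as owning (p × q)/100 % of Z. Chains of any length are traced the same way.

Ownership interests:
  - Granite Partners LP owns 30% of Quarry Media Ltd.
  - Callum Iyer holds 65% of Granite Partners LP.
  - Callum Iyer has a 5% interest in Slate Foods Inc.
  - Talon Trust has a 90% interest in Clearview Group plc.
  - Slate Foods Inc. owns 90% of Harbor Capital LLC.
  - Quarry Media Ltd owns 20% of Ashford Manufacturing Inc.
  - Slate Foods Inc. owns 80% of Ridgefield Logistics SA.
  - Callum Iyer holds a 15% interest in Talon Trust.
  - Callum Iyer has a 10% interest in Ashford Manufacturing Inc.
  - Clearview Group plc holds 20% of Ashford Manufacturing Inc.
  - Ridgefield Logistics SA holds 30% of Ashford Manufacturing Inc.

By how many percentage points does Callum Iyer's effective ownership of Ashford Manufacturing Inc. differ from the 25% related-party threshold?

7.2

Chain via Slate Foods Inc. → Ridgefield Logistics SA (R2): 5% × 80% × 30% = 1.2% of Ashford Manufacturing Inc.
Chain via Talon Trust → Clearview Group plc (R2): 15% × 90% × 20% = 2.7% of Ashford Manufacturing Inc.
Chain via Granite Partners LP → Quarry Media Ltd (R2): 65% × 30% × 20% = 3.9% of Ashford Manufacturing Inc.
Direct interest in Ashford Manufacturing Inc: 10%.
Aggregating (R1): 1.2% + 2.7% + 3.9% + 10% = 17.8%.
17.8% falls short of the 25% threshold by 7.2 percentage points.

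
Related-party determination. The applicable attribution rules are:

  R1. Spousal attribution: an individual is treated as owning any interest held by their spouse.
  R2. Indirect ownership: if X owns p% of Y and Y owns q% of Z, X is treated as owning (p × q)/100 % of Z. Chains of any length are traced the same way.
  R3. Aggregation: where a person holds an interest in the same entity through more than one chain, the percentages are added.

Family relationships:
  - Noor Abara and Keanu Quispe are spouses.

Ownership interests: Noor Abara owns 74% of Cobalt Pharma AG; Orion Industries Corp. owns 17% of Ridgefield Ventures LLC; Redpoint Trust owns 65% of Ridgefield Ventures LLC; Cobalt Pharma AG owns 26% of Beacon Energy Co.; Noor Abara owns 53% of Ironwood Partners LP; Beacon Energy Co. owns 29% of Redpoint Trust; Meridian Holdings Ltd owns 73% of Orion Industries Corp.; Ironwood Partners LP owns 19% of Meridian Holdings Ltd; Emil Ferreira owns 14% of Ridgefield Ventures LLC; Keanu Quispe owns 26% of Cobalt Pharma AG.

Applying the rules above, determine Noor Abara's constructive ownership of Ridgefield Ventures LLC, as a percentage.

6.150687%

By spousal attribution (R1), Noor Abara is treated as also owning Keanu Quispe's interest in Cobalt Pharma AG, giving 74% + 26% = 100%.
Chain via Ironwood Partners LP → Meridian Holdings Ltd → Orion Industries Corp. (R2): 53% × 19% × 73% × 17% = 1.249687% of Ridgefield Ventures LLC.
Chain via Cobalt Pharma AG → Beacon Energy Co. → Redpoint Trust (R2): 100% × 26% × 29% × 65% = 4.901% of Ridgefield Ventures LLC.
Aggregating (R3): 1.249687% + 4.901% = 6.150687%.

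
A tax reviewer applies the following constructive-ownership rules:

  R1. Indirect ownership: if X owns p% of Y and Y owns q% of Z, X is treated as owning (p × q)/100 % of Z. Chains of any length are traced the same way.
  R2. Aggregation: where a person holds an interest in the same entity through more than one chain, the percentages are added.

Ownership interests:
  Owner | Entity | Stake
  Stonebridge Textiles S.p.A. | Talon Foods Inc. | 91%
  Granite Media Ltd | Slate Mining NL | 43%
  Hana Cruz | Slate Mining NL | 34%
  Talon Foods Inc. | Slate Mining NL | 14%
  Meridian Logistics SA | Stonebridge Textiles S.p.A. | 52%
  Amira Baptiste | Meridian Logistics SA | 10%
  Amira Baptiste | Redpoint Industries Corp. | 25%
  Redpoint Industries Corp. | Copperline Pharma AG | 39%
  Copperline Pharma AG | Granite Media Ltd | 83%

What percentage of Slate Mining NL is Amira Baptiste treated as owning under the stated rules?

Chain via Redpoint Industries Corp. → Copperline Pharma AG → Granite Media Ltd (R1): 25% × 39% × 83% × 43% = 3.479775% of Slate Mining NL.
Chain via Meridian Logistics SA → Stonebridge Textiles S.p.A. → Talon Foods Inc. (R1): 10% × 52% × 91% × 14% = 0.66248% of Slate Mining NL.
Aggregating (R2): 3.479775% + 0.66248% = 4.142255%.

4.142255%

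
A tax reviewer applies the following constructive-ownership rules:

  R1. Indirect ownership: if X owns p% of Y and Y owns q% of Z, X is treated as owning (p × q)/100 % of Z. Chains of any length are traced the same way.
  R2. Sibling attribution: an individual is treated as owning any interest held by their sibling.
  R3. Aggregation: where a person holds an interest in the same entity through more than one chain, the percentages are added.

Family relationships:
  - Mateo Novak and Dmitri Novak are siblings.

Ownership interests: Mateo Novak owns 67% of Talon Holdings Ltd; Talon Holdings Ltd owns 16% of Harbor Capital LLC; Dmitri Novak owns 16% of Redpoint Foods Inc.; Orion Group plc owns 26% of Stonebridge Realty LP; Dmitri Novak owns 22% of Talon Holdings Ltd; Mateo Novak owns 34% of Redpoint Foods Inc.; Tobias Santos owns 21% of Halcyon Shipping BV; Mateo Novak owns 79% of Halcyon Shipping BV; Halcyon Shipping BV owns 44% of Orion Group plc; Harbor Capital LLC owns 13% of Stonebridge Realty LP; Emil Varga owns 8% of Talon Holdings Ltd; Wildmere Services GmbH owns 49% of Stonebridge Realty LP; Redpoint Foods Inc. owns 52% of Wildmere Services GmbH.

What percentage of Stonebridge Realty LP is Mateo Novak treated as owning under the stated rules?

By sibling attribution (R2), Mateo Novak is treated as also owning Dmitri Novak's interest in Redpoint Foods Inc, giving 34% + 16% = 50%.
By sibling attribution (R2), Mateo Novak is treated as also owning Dmitri Novak's interest in Talon Holdings Ltd, giving 67% + 22% = 89%.
Chain via Redpoint Foods Inc. → Wildmere Services GmbH (R1): 50% × 52% × 49% = 12.74% of Stonebridge Realty LP.
Chain via Talon Holdings Ltd → Harbor Capital LLC (R1): 89% × 16% × 13% = 1.8512% of Stonebridge Realty LP.
Chain via Halcyon Shipping BV → Orion Group plc (R1): 79% × 44% × 26% = 9.0376% of Stonebridge Realty LP.
Aggregating (R3): 12.74% + 1.8512% + 9.0376% = 23.6288%.

23.6288%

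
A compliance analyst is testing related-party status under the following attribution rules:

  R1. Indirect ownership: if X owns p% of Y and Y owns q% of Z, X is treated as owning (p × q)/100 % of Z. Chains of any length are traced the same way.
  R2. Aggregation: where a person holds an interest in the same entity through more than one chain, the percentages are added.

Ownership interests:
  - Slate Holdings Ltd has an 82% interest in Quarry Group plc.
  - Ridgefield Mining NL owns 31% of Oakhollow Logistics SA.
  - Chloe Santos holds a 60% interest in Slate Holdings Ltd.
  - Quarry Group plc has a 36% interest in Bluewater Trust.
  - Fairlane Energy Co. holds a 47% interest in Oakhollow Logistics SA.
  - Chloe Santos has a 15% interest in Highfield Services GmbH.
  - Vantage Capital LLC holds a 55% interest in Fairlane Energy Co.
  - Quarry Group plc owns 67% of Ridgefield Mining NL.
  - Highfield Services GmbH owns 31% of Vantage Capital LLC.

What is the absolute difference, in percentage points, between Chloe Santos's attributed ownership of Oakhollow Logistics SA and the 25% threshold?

13.579135

Chain via Highfield Services GmbH → Vantage Capital LLC → Fairlane Energy Co. (R1): 15% × 31% × 55% × 47% = 1.202025% of Oakhollow Logistics SA.
Chain via Slate Holdings Ltd → Quarry Group plc → Ridgefield Mining NL (R1): 60% × 82% × 67% × 31% = 10.21884% of Oakhollow Logistics SA.
Aggregating (R2): 1.202025% + 10.21884% = 11.420865%.
11.420865% falls short of the 25% threshold by 13.579135 percentage points.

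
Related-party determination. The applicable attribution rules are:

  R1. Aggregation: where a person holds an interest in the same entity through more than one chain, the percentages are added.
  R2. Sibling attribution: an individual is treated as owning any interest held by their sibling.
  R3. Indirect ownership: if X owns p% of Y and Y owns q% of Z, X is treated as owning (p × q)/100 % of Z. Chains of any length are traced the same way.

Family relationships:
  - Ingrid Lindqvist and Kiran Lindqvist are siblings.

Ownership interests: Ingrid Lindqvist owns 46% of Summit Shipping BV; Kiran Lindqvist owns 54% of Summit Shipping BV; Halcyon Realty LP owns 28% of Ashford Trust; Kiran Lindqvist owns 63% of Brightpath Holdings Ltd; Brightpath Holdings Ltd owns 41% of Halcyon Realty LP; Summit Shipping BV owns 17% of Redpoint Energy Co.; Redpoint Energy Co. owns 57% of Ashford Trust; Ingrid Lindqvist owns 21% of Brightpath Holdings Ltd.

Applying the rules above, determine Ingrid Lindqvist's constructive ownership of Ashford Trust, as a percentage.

By sibling attribution (R2), Ingrid Lindqvist is treated as also owning Kiran Lindqvist's interest in Brightpath Holdings Ltd, giving 21% + 63% = 84%.
By sibling attribution (R2), Ingrid Lindqvist is treated as also owning Kiran Lindqvist's interest in Summit Shipping BV, giving 46% + 54% = 100%.
Chain via Brightpath Holdings Ltd → Halcyon Realty LP (R3): 84% × 41% × 28% = 9.6432% of Ashford Trust.
Chain via Summit Shipping BV → Redpoint Energy Co. (R3): 100% × 17% × 57% = 9.69% of Ashford Trust.
Aggregating (R1): 9.6432% + 9.69% = 19.3332%.

19.3332%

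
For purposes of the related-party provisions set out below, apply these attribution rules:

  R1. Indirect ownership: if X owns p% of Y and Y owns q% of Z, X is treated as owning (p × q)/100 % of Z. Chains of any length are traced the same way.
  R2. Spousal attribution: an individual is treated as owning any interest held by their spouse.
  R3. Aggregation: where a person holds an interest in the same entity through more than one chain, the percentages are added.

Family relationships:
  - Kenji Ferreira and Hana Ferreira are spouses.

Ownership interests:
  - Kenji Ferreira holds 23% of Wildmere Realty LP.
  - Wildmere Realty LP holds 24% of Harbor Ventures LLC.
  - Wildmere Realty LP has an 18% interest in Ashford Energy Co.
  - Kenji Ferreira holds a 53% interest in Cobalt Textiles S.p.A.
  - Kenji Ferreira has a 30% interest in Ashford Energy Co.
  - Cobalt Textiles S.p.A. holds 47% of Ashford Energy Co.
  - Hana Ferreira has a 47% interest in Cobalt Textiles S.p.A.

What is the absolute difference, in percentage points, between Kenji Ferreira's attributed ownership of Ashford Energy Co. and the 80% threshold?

By spousal attribution (R2), Kenji Ferreira is treated as also owning Hana Ferreira's interest in Cobalt Textiles S.p.A, giving 53% + 47% = 100%.
Chain via Cobalt Textiles S.p.A. (R1): 100% × 47% = 47% of Ashford Energy Co.
Chain via Wildmere Realty LP (R1): 23% × 18% = 4.14% of Ashford Energy Co.
Direct interest in Ashford Energy Co: 30%.
Aggregating (R3): 47% + 4.14% + 30% = 81.14%.
81.14% exceeds the 80% threshold by 1.14 percentage points.

1.14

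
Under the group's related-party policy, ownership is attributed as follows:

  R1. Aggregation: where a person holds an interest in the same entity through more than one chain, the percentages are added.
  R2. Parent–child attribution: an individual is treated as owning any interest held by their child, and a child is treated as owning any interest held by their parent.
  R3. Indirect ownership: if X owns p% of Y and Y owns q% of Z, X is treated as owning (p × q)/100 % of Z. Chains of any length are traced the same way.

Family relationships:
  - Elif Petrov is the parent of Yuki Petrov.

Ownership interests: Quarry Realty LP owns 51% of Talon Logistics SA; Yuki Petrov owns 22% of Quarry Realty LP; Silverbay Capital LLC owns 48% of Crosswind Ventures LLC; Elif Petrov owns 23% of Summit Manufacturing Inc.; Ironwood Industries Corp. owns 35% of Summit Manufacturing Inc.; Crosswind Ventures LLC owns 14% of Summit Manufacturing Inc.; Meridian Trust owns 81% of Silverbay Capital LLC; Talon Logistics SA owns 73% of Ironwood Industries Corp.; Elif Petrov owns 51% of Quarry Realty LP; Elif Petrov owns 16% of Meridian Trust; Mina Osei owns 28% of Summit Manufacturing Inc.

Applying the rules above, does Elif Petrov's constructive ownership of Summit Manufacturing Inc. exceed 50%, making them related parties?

No

By parent–child attribution (R2), Elif Petrov is treated as also owning Yuki Petrov's interest in Quarry Realty LP, giving 51% + 22% = 73%.
Chain via Meridian Trust → Silverbay Capital LLC → Crosswind Ventures LLC (R3): 16% × 81% × 48% × 14% = 0.870912% of Summit Manufacturing Inc.
Chain via Quarry Realty LP → Talon Logistics SA → Ironwood Industries Corp. (R3): 73% × 51% × 73% × 35% = 9.512265% of Summit Manufacturing Inc.
Direct interest in Summit Manufacturing Inc: 23%.
Aggregating (R1): 0.870912% + 9.512265% + 23% = 33.383177%.
33.383177% does not exceed the 50% threshold, so Elif is not a related party to Summit Manufacturing Inc.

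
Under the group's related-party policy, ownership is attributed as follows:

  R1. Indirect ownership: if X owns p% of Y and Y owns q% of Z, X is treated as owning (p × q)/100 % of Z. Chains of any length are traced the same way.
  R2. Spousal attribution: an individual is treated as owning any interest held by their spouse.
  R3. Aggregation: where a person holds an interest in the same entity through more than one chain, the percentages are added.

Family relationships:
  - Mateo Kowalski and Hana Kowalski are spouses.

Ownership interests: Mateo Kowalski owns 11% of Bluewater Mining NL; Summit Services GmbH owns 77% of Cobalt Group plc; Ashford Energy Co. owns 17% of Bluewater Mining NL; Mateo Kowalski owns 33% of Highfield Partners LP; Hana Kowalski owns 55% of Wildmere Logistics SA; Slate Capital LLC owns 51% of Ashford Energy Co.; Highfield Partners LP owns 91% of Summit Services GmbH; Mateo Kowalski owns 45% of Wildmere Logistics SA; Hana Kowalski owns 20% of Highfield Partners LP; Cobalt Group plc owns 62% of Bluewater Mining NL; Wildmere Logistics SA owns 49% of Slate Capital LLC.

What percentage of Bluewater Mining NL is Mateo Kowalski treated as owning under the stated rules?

38.273302%

By spousal attribution (R2), Mateo Kowalski is treated as also owning Hana Kowalski's interest in Highfield Partners LP, giving 33% + 20% = 53%.
By spousal attribution (R2), Mateo Kowalski is treated as also owning Hana Kowalski's interest in Wildmere Logistics SA, giving 45% + 55% = 100%.
Chain via Highfield Partners LP → Summit Services GmbH → Cobalt Group plc (R1): 53% × 91% × 77% × 62% = 23.025002% of Bluewater Mining NL.
Chain via Wildmere Logistics SA → Slate Capital LLC → Ashford Energy Co. (R1): 100% × 49% × 51% × 17% = 4.2483% of Bluewater Mining NL.
Direct interest in Bluewater Mining NL: 11%.
Aggregating (R3): 23.025002% + 4.2483% + 11% = 38.273302%.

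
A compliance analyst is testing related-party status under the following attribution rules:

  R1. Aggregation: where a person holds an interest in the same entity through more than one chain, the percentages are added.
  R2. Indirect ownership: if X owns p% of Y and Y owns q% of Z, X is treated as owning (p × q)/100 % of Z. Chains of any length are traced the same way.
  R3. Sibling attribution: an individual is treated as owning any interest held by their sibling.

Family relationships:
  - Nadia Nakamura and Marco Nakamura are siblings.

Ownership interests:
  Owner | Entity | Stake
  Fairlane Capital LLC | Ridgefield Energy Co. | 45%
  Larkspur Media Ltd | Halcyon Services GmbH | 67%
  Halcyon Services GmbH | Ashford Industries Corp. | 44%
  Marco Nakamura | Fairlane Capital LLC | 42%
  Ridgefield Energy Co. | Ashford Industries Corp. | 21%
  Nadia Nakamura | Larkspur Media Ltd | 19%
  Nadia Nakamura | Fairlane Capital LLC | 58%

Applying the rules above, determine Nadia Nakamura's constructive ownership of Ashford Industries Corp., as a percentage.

15.0512%

By sibling attribution (R3), Nadia Nakamura is treated as also owning Marco Nakamura's interest in Fairlane Capital LLC, giving 58% + 42% = 100%.
Chain via Fairlane Capital LLC → Ridgefield Energy Co. (R2): 100% × 45% × 21% = 9.45% of Ashford Industries Corp.
Chain via Larkspur Media Ltd → Halcyon Services GmbH (R2): 19% × 67% × 44% = 5.6012% of Ashford Industries Corp.
Aggregating (R1): 9.45% + 5.6012% = 15.0512%.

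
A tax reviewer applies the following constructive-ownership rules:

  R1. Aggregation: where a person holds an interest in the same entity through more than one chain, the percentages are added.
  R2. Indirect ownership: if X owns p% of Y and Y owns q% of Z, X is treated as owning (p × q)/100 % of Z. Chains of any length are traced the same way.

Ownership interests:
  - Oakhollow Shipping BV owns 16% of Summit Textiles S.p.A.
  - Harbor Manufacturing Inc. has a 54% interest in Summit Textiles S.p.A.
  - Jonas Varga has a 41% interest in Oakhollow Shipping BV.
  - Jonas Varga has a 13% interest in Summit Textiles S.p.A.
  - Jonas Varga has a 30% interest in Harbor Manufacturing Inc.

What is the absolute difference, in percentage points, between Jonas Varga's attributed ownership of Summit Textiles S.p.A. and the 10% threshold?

Chain via Oakhollow Shipping BV (R2): 41% × 16% = 6.56% of Summit Textiles S.p.A.
Chain via Harbor Manufacturing Inc. (R2): 30% × 54% = 16.2% of Summit Textiles S.p.A.
Direct interest in Summit Textiles S.p.A: 13%.
Aggregating (R1): 6.56% + 16.2% + 13% = 35.76%.
35.76% exceeds the 10% threshold by 25.76 percentage points.

25.76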